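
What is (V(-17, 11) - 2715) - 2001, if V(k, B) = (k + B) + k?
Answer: -4739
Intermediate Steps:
V(k, B) = B + 2*k (V(k, B) = (B + k) + k = B + 2*k)
(V(-17, 11) - 2715) - 2001 = ((11 + 2*(-17)) - 2715) - 2001 = ((11 - 34) - 2715) - 2001 = (-23 - 2715) - 2001 = -2738 - 2001 = -4739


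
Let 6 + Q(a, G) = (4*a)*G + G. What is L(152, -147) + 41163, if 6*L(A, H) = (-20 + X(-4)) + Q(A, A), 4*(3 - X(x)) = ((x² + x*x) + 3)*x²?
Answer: 339383/6 ≈ 56564.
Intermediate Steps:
Q(a, G) = -6 + G + 4*G*a (Q(a, G) = -6 + ((4*a)*G + G) = -6 + (4*G*a + G) = -6 + (G + 4*G*a) = -6 + G + 4*G*a)
X(x) = 3 - x²*(3 + 2*x²)/4 (X(x) = 3 - ((x² + x*x) + 3)*x²/4 = 3 - ((x² + x²) + 3)*x²/4 = 3 - (2*x² + 3)*x²/4 = 3 - (3 + 2*x²)*x²/4 = 3 - x²*(3 + 2*x²)/4)
L(A, H) = -163/6 + A/6 + 2*A²/3 (L(A, H) = ((-20 + (3 - ¾*(-4)² - ½*(-4)⁴)) + (-6 + A + 4*A*A))/6 = ((-20 + (3 - ¾*16 - ½*256)) + (-6 + A + 4*A²))/6 = ((-20 + (3 - 12 - 128)) + (-6 + A + 4*A²))/6 = ((-20 - 137) + (-6 + A + 4*A²))/6 = (-157 + (-6 + A + 4*A²))/6 = (-163 + A + 4*A²)/6 = -163/6 + A/6 + 2*A²/3)
L(152, -147) + 41163 = (-163/6 + (⅙)*152 + (⅔)*152²) + 41163 = (-163/6 + 76/3 + (⅔)*23104) + 41163 = (-163/6 + 76/3 + 46208/3) + 41163 = 92405/6 + 41163 = 339383/6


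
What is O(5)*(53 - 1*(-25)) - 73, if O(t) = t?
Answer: 317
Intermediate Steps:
O(5)*(53 - 1*(-25)) - 73 = 5*(53 - 1*(-25)) - 73 = 5*(53 + 25) - 73 = 5*78 - 73 = 390 - 73 = 317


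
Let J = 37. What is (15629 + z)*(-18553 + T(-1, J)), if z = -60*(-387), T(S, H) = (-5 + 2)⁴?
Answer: -717618728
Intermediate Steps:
T(S, H) = 81 (T(S, H) = (-3)⁴ = 81)
z = 23220
(15629 + z)*(-18553 + T(-1, J)) = (15629 + 23220)*(-18553 + 81) = 38849*(-18472) = -717618728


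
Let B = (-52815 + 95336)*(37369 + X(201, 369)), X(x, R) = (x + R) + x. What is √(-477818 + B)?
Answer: 3*√180141458 ≈ 40265.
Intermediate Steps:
X(x, R) = R + 2*x (X(x, R) = (R + x) + x = R + 2*x)
B = 1621750940 (B = (-52815 + 95336)*(37369 + (369 + 2*201)) = 42521*(37369 + (369 + 402)) = 42521*(37369 + 771) = 42521*38140 = 1621750940)
√(-477818 + B) = √(-477818 + 1621750940) = √1621273122 = 3*√180141458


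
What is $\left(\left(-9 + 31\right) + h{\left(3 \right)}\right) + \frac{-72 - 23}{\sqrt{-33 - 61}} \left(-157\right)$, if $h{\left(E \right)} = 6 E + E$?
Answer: $43 - \frac{14915 i \sqrt{94}}{94} \approx 43.0 - 1538.4 i$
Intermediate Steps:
$h{\left(E \right)} = 7 E$
$\left(\left(-9 + 31\right) + h{\left(3 \right)}\right) + \frac{-72 - 23}{\sqrt{-33 - 61}} \left(-157\right) = \left(\left(-9 + 31\right) + 7 \cdot 3\right) + \frac{-72 - 23}{\sqrt{-33 - 61}} \left(-157\right) = \left(22 + 21\right) + \frac{-72 - 23}{\sqrt{-94}} \left(-157\right) = 43 + - \frac{95}{i \sqrt{94}} \left(-157\right) = 43 + - 95 \left(- \frac{i \sqrt{94}}{94}\right) \left(-157\right) = 43 + \frac{95 i \sqrt{94}}{94} \left(-157\right) = 43 - \frac{14915 i \sqrt{94}}{94}$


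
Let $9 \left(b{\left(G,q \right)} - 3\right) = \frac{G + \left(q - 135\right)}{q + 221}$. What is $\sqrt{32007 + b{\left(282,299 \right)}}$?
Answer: $\frac{\sqrt{4868735495}}{390} \approx 178.91$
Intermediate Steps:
$b{\left(G,q \right)} = 3 + \frac{-135 + G + q}{9 \left(221 + q\right)}$ ($b{\left(G,q \right)} = 3 + \frac{\left(G + \left(q - 135\right)\right) \frac{1}{q + 221}}{9} = 3 + \frac{\left(G + \left(-135 + q\right)\right) \frac{1}{221 + q}}{9} = 3 + \frac{\left(-135 + G + q\right) \frac{1}{221 + q}}{9} = 3 + \frac{\frac{1}{221 + q} \left(-135 + G + q\right)}{9} = 3 + \frac{-135 + G + q}{9 \left(221 + q\right)}$)
$\sqrt{32007 + b{\left(282,299 \right)}} = \sqrt{32007 + \frac{5832 + 282 + 28 \cdot 299}{9 \left(221 + 299\right)}} = \sqrt{32007 + \frac{5832 + 282 + 8372}{9 \cdot 520}} = \sqrt{32007 + \frac{1}{9} \cdot \frac{1}{520} \cdot 14486} = \sqrt{32007 + \frac{7243}{2340}} = \sqrt{\frac{74903623}{2340}} = \frac{\sqrt{4868735495}}{390}$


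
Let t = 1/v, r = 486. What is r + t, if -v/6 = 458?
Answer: 1335527/2748 ≈ 486.00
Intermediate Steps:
v = -2748 (v = -6*458 = -2748)
t = -1/2748 (t = 1/(-2748) = -1/2748 ≈ -0.00036390)
r + t = 486 - 1/2748 = 1335527/2748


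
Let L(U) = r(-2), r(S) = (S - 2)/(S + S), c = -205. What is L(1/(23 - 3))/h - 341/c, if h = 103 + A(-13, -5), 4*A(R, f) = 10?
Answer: 72361/43255 ≈ 1.6729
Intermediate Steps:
A(R, f) = 5/2 (A(R, f) = (¼)*10 = 5/2)
r(S) = (-2 + S)/(2*S) (r(S) = (-2 + S)/((2*S)) = (-2 + S)*(1/(2*S)) = (-2 + S)/(2*S))
L(U) = 1 (L(U) = (½)*(-2 - 2)/(-2) = (½)*(-½)*(-4) = 1)
h = 211/2 (h = 103 + 5/2 = 211/2 ≈ 105.50)
L(1/(23 - 3))/h - 341/c = 1/(211/2) - 341/(-205) = 1*(2/211) - 341*(-1/205) = 2/211 + 341/205 = 72361/43255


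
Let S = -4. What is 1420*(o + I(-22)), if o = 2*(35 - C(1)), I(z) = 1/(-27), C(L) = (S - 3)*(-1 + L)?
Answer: 2682380/27 ≈ 99347.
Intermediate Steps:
C(L) = 7 - 7*L (C(L) = (-4 - 3)*(-1 + L) = -7*(-1 + L) = 7 - 7*L)
I(z) = -1/27
o = 70 (o = 2*(35 - (7 - 7*1)) = 2*(35 - (7 - 7)) = 2*(35 - 1*0) = 2*(35 + 0) = 2*35 = 70)
1420*(o + I(-22)) = 1420*(70 - 1/27) = 1420*(1889/27) = 2682380/27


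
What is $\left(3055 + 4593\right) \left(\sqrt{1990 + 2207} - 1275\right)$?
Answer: $-9751200 + 7648 \sqrt{4197} \approx -9.2557 \cdot 10^{6}$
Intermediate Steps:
$\left(3055 + 4593\right) \left(\sqrt{1990 + 2207} - 1275\right) = 7648 \left(\sqrt{4197} - 1275\right) = 7648 \left(-1275 + \sqrt{4197}\right) = -9751200 + 7648 \sqrt{4197}$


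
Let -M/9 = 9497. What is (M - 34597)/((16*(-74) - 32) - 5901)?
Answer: 120070/7117 ≈ 16.871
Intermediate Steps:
M = -85473 (M = -9*9497 = -85473)
(M - 34597)/((16*(-74) - 32) - 5901) = (-85473 - 34597)/((16*(-74) - 32) - 5901) = -120070/((-1184 - 32) - 5901) = -120070/(-1216 - 5901) = -120070/(-7117) = -120070*(-1/7117) = 120070/7117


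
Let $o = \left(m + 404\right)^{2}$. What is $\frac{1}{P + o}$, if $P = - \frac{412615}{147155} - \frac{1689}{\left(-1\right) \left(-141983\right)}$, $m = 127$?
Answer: $\frac{4178701673}{1178219135848685} \approx 3.5466 \cdot 10^{-6}$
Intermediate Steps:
$P = - \frac{11766572068}{4178701673}$ ($P = \left(-412615\right) \frac{1}{147155} - \frac{1689}{141983} = - \frac{82523}{29431} - \frac{1689}{141983} = - \frac{11766572068}{4178701673} \approx -2.8158$)
$o = 281961$ ($o = \left(127 + 404\right)^{2} = 531^{2} = 281961$)
$\frac{1}{P + o} = \frac{1}{- \frac{11766572068}{4178701673} + 281961} = \frac{1}{\frac{1178219135848685}{4178701673}} = \frac{4178701673}{1178219135848685}$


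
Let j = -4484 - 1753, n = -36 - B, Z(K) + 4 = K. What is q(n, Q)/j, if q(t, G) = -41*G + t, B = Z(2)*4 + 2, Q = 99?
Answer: 1363/2079 ≈ 0.65560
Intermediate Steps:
Z(K) = -4 + K
B = -6 (B = (-4 + 2)*4 + 2 = -2*4 + 2 = -8 + 2 = -6)
n = -30 (n = -36 - 1*(-6) = -36 + 6 = -30)
q(t, G) = t - 41*G
j = -6237
q(n, Q)/j = (-30 - 41*99)/(-6237) = (-30 - 4059)*(-1/6237) = -4089*(-1/6237) = 1363/2079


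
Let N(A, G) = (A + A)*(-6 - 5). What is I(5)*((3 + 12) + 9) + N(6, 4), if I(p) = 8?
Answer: 60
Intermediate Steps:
N(A, G) = -22*A (N(A, G) = (2*A)*(-11) = -22*A)
I(5)*((3 + 12) + 9) + N(6, 4) = 8*((3 + 12) + 9) - 22*6 = 8*(15 + 9) - 132 = 8*24 - 132 = 192 - 132 = 60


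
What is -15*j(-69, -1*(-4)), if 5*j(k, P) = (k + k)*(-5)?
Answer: -2070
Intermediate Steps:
j(k, P) = -2*k (j(k, P) = ((k + k)*(-5))/5 = ((2*k)*(-5))/5 = (-10*k)/5 = -2*k)
-15*j(-69, -1*(-4)) = -(-30)*(-69) = -15*138 = -2070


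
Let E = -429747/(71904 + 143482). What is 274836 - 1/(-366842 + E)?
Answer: 21715633566975910/79013060759 ≈ 2.7484e+5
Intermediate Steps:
E = -429747/215386 ≈ -1.9952
274836 - 1/(-366842 + E) = 274836 - 1/(-366842 - 429747/215386) = 274836 - 1/(-79013060759/215386) = 274836 - 1*(-215386/79013060759) = 274836 + 215386/79013060759 = 21715633566975910/79013060759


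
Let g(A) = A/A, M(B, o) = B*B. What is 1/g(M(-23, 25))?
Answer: 1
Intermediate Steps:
M(B, o) = B²
g(A) = 1
1/g(M(-23, 25)) = 1/1 = 1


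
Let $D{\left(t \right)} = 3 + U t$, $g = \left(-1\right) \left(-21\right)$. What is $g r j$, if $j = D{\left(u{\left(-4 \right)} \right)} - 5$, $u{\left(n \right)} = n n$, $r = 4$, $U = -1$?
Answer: $-1512$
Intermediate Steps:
$u{\left(n \right)} = n^{2}$
$g = 21$
$D{\left(t \right)} = 3 - t$
$j = -18$ ($j = \left(3 - \left(-4\right)^{2}\right) - 5 = \left(3 - 16\right) - 5 = -13 - 5 = -18$)
$g r j = 21 \cdot 4 \left(-18\right) = 84 \left(-18\right) = -1512$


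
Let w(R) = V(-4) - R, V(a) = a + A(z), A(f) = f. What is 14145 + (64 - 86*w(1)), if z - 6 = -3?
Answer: 14381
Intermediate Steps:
z = 3 (z = 6 - 3 = 3)
V(a) = 3 + a (V(a) = a + 3 = 3 + a)
w(R) = -1 - R (w(R) = (3 - 4) - R = -1 - R)
14145 + (64 - 86*w(1)) = 14145 + (64 - 86*(-1 - 1*1)) = 14145 + (64 - 86*(-1 - 1)) = 14145 + (64 - 86*(-2)) = 14145 + (64 + 172) = 14145 + 236 = 14381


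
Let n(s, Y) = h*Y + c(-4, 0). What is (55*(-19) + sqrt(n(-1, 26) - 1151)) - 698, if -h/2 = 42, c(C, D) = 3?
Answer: -1743 + 14*I*sqrt(17) ≈ -1743.0 + 57.723*I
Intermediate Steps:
h = -84 (h = -2*42 = -84)
n(s, Y) = 3 - 84*Y (n(s, Y) = -84*Y + 3 = 3 - 84*Y)
(55*(-19) + sqrt(n(-1, 26) - 1151)) - 698 = (55*(-19) + sqrt((3 - 84*26) - 1151)) - 698 = (-1045 + sqrt((3 - 2184) - 1151)) - 698 = (-1045 + sqrt(-2181 - 1151)) - 698 = (-1045 + sqrt(-3332)) - 698 = (-1045 + 14*I*sqrt(17)) - 698 = -1743 + 14*I*sqrt(17)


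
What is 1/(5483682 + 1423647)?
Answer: 1/6907329 ≈ 1.4477e-7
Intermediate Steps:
1/(5483682 + 1423647) = 1/6907329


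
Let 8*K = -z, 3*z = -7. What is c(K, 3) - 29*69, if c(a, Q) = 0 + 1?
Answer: -2000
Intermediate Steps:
z = -7/3 (z = (⅓)*(-7) = -7/3 ≈ -2.3333)
K = 7/24 (K = (-1*(-7/3))/8 = (⅛)*(7/3) = 7/24 ≈ 0.29167)
c(a, Q) = 1
c(K, 3) - 29*69 = 1 - 29*69 = 1 - 2001 = -2000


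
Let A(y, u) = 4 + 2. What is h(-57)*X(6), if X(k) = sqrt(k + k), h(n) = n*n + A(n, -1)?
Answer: 6510*sqrt(3) ≈ 11276.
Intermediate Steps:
A(y, u) = 6
h(n) = 6 + n**2 (h(n) = n*n + 6 = n**2 + 6 = 6 + n**2)
X(k) = sqrt(2)*sqrt(k) (X(k) = sqrt(2*k) = sqrt(2)*sqrt(k))
h(-57)*X(6) = (6 + (-57)**2)*(sqrt(2)*sqrt(6)) = (6 + 3249)*(2*sqrt(3)) = 3255*(2*sqrt(3)) = 6510*sqrt(3)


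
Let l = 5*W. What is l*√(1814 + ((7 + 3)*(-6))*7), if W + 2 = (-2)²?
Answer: 10*√1394 ≈ 373.36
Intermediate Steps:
W = 2 (W = -2 + (-2)² = -2 + 4 = 2)
l = 10 (l = 5*2 = 10)
l*√(1814 + ((7 + 3)*(-6))*7) = 10*√(1814 + ((7 + 3)*(-6))*7) = 10*√(1814 + (10*(-6))*7) = 10*√(1814 - 60*7) = 10*√(1814 - 420) = 10*√1394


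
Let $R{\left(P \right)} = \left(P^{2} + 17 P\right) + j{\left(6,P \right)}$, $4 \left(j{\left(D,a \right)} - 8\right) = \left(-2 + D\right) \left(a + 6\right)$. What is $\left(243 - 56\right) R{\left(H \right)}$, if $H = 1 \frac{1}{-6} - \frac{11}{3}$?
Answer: $- \frac{271337}{36} \approx -7537.1$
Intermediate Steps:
$H = - \frac{23}{6}$ ($H = 1 \left(- \frac{1}{6}\right) - \frac{11}{3} = - \frac{1}{6} - \frac{11}{3} = - \frac{23}{6} \approx -3.8333$)
$j{\left(D,a \right)} = 8 + \frac{\left(-2 + D\right) \left(6 + a\right)}{4}$ ($j{\left(D,a \right)} = 8 + \frac{\left(-2 + D\right) \left(a + 6\right)}{4} = 8 + \frac{\left(-2 + D\right) \left(6 + a\right)}{4}$)
$R{\left(P \right)} = 14 + P^{2} + 18 P$ ($R{\left(P \right)} = \left(P^{2} + 17 P\right) + \left(5 - \frac{P}{2} + \frac{3}{2} \cdot 6 + \frac{1}{4} \cdot 6 P\right) = \left(P^{2} + 17 P\right) + \left(5 - \frac{P}{2} + 9 + \frac{3 P}{2}\right) = \left(P^{2} + 17 P\right) + \left(14 + P\right) = 14 + P^{2} + 18 P$)
$\left(243 - 56\right) R{\left(H \right)} = \left(243 - 56\right) \left(14 + \left(- \frac{23}{6}\right)^{2} + 18 \left(- \frac{23}{6}\right)\right) = 187 \left(14 + \frac{529}{36} - 69\right) = 187 \left(- \frac{1451}{36}\right) = - \frac{271337}{36}$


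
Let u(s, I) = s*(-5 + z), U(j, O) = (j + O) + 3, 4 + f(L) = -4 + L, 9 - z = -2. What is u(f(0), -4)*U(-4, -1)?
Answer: 96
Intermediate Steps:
z = 11 (z = 9 - 1*(-2) = 9 + 2 = 11)
f(L) = -8 + L (f(L) = -4 + (-4 + L) = -8 + L)
U(j, O) = 3 + O + j (U(j, O) = (O + j) + 3 = 3 + O + j)
u(s, I) = 6*s (u(s, I) = s*(-5 + 11) = s*6 = 6*s)
u(f(0), -4)*U(-4, -1) = (6*(-8 + 0))*(3 - 1 - 4) = (6*(-8))*(-2) = -48*(-2) = 96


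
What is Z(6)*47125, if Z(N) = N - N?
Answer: 0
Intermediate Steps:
Z(N) = 0
Z(6)*47125 = 0*47125 = 0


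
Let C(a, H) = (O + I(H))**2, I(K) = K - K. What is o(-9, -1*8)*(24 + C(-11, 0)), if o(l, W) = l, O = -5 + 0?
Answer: -441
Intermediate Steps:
O = -5
I(K) = 0
C(a, H) = 25 (C(a, H) = (-5 + 0)**2 = (-5)**2 = 25)
o(-9, -1*8)*(24 + C(-11, 0)) = -9*(24 + 25) = -9*49 = -441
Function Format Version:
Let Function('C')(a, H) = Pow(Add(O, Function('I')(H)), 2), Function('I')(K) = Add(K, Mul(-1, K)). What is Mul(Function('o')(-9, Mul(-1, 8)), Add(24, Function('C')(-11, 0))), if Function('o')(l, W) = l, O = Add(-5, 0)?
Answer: -441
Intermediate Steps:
O = -5
Function('I')(K) = 0
Function('C')(a, H) = 25 (Function('C')(a, H) = Pow(Add(-5, 0), 2) = Pow(-5, 2) = 25)
Mul(Function('o')(-9, Mul(-1, 8)), Add(24, Function('C')(-11, 0))) = Mul(-9, Add(24, 25)) = Mul(-9, 49) = -441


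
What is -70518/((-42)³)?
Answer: 1679/1764 ≈ 0.95181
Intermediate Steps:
-70518/((-42)³) = -70518/(-74088) = -70518*(-1/74088) = 1679/1764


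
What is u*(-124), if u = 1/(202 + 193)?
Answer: -124/395 ≈ -0.31392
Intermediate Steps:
u = 1/395 ≈ 0.0025316
u*(-124) = (1/395)*(-124) = -124/395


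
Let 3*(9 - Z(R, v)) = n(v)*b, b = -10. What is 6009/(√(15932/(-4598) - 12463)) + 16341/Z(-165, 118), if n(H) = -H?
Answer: -49023/1153 - 66099*I*√544547657/28660403 ≈ -42.518 - 53.818*I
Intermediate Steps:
Z(R, v) = 9 - 10*v/3 (Z(R, v) = 9 - (-v)*(-10)/3 = 9 - 10*v/3)
6009/(√(15932/(-4598) - 12463)) + 16341/Z(-165, 118) = 6009/(√(15932/(-4598) - 12463)) + 16341/(9 - 10/3*118) = 6009/(√(15932*(-1/4598) - 12463)) + 16341/(9 - 1180/3) = 6009/(√(-7966/2299 - 12463)) + 16341/(-1153/3) = 6009/(√(-28660403/2299)) + 16341*(-3/1153) = 6009/((I*√544547657/209)) - 49023/1153 = 6009*(-11*I*√544547657/28660403) - 49023/1153 = -66099*I*√544547657/28660403 - 49023/1153 = -49023/1153 - 66099*I*√544547657/28660403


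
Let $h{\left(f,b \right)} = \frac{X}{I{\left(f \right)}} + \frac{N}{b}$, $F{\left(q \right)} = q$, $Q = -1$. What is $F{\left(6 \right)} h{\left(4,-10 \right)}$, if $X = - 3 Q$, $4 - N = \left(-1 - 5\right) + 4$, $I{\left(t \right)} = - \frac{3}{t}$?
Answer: $- \frac{138}{5} \approx -27.6$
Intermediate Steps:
$N = 6$ ($N = 4 - \left(\left(-1 - 5\right) + 4\right) = 4 - \left(-6 + 4\right) = 4 - -2 = 4 + 2 = 6$)
$X = 3$ ($X = \left(-3\right) \left(-1\right) = 3$)
$h{\left(f,b \right)} = - f + \frac{6}{b}$ ($h{\left(f,b \right)} = \frac{3}{\left(-3\right) \frac{1}{f}} + \frac{6}{b} = 3 \left(- \frac{f}{3}\right) + \frac{6}{b} = - f + \frac{6}{b}$)
$F{\left(6 \right)} h{\left(4,-10 \right)} = 6 \left(\left(-1\right) 4 + \frac{6}{-10}\right) = 6 \left(-4 + 6 \left(- \frac{1}{10}\right)\right) = 6 \left(-4 - \frac{3}{5}\right) = 6 \left(- \frac{23}{5}\right) = - \frac{138}{5}$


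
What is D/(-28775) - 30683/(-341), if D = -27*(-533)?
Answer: 877995994/9812275 ≈ 89.479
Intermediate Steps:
D = 14391
D/(-28775) - 30683/(-341) = 14391/(-28775) - 30683/(-341) = 14391*(-1/28775) - 30683*(-1/341) = -14391/28775 + 30683/341 = 877995994/9812275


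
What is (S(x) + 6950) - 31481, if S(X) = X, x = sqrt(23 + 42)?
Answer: -24531 + sqrt(65) ≈ -24523.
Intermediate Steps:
x = sqrt(65) ≈ 8.0623
(S(x) + 6950) - 31481 = (sqrt(65) + 6950) - 31481 = (6950 + sqrt(65)) - 31481 = -24531 + sqrt(65)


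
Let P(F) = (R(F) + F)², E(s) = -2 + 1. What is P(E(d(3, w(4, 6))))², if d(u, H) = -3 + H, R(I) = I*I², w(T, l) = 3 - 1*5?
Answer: 16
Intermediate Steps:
w(T, l) = -2 (w(T, l) = 3 - 5 = -2)
R(I) = I³
E(s) = -1
P(F) = (F + F³)² (P(F) = (F³ + F)² = (F + F³)²)
P(E(d(3, w(4, 6))))² = ((-1)²*(1 + (-1)²)²)² = (1*(1 + 1)²)² = (1*2²)² = (1*4)² = 4² = 16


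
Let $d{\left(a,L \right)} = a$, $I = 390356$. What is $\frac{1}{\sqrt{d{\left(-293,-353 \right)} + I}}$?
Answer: $\frac{\sqrt{390063}}{390063} \approx 0.0016012$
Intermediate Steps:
$\frac{1}{\sqrt{d{\left(-293,-353 \right)} + I}} = \frac{1}{\sqrt{-293 + 390356}} = \frac{1}{\sqrt{390063}} = \frac{\sqrt{390063}}{390063}$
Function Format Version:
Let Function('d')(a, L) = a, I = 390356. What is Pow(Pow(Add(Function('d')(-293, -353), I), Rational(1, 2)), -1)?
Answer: Mul(Rational(1, 390063), Pow(390063, Rational(1, 2))) ≈ 0.0016012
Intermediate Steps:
Pow(Pow(Add(Function('d')(-293, -353), I), Rational(1, 2)), -1) = Pow(Pow(Add(-293, 390356), Rational(1, 2)), -1) = Pow(Pow(390063, Rational(1, 2)), -1) = Mul(Rational(1, 390063), Pow(390063, Rational(1, 2)))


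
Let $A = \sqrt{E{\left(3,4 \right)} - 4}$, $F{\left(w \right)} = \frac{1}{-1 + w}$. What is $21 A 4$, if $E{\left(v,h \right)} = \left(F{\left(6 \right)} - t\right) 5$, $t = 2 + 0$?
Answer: $84 i \sqrt{13} \approx 302.87 i$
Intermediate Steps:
$t = 2$
$E{\left(v,h \right)} = -9$ ($E{\left(v,h \right)} = \left(\frac{1}{-1 + 6} - 2\right) 5 = \left(\frac{1}{5} - 2\right) 5 = \left(- \frac{9}{5}\right) 5 = -9$)
$A = i \sqrt{13}$ ($A = \sqrt{-9 - 4} = \sqrt{-13} = i \sqrt{13} \approx 3.6056 i$)
$21 A 4 = 21 i \sqrt{13} \cdot 4 = 84 i \sqrt{13}$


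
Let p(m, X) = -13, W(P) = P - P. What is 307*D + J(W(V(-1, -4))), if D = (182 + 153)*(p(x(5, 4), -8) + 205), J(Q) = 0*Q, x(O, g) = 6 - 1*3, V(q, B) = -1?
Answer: 19746240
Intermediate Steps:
W(P) = 0
x(O, g) = 3 (x(O, g) = 6 - 3 = 3)
J(Q) = 0
D = 64320 (D = (182 + 153)*(-13 + 205) = 335*192 = 64320)
307*D + J(W(V(-1, -4))) = 307*64320 + 0 = 19746240 + 0 = 19746240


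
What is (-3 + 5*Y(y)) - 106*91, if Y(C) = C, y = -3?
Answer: -9664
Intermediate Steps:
(-3 + 5*Y(y)) - 106*91 = (-3 + 5*(-3)) - 106*91 = (-3 - 15) - 9646 = -18 - 9646 = -9664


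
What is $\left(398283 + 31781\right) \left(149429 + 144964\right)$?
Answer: $126607831152$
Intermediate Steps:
$\left(398283 + 31781\right) \left(149429 + 144964\right) = 430064 \cdot 294393 = 126607831152$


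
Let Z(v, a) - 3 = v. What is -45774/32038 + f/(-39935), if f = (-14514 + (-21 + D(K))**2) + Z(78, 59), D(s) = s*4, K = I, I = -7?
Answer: -721251737/639718765 ≈ -1.1275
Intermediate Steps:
Z(v, a) = 3 + v
K = -7
D(s) = 4*s
f = -12032 (f = (-14514 + (-21 + 4*(-7))**2) + (3 + 78) = (-14514 + (-21 - 28)**2) + 81 = (-14514 + (-49)**2) + 81 = (-14514 + 2401) + 81 = -12113 + 81 = -12032)
-45774/32038 + f/(-39935) = -45774/32038 - 12032/(-39935) = -45774*1/32038 - 12032*(-1/39935) = -22887/16019 + 12032/39935 = -721251737/639718765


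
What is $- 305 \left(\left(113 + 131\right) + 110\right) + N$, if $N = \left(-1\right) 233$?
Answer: $-108203$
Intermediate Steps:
$N = -233$
$- 305 \left(\left(113 + 131\right) + 110\right) + N = - 305 \left(\left(113 + 131\right) + 110\right) - 233 = - 305 \left(244 + 110\right) - 233 = \left(-305\right) 354 - 233 = -107970 - 233 = -108203$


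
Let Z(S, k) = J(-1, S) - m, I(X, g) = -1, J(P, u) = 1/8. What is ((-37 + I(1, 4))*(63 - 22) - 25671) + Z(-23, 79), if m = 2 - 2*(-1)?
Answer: -217863/8 ≈ -27233.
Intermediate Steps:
J(P, u) = ⅛
m = 4 (m = 2 + 2 = 4)
Z(S, k) = -31/8 (Z(S, k) = ⅛ - 1*4 = ⅛ - 4 = -31/8)
((-37 + I(1, 4))*(63 - 22) - 25671) + Z(-23, 79) = ((-37 - 1)*(63 - 22) - 25671) - 31/8 = (-38*41 - 25671) - 31/8 = (-1558 - 25671) - 31/8 = -27229 - 31/8 = -217863/8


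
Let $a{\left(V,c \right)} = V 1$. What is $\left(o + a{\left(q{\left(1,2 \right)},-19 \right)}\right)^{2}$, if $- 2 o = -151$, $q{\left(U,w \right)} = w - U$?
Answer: $\frac{23409}{4} \approx 5852.3$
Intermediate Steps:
$a{\left(V,c \right)} = V$
$o = \frac{151}{2}$ ($o = \left(- \frac{1}{2}\right) \left(-151\right) = \frac{151}{2} \approx 75.5$)
$\left(o + a{\left(q{\left(1,2 \right)},-19 \right)}\right)^{2} = \left(\frac{151}{2} + \left(2 - 1\right)\right)^{2} = \left(\frac{151}{2} + 1\right)^{2} = \left(\frac{153}{2}\right)^{2} = \frac{23409}{4}$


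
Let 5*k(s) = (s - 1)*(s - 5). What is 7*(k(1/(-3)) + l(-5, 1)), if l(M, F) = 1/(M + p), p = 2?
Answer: 343/45 ≈ 7.6222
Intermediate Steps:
l(M, F) = 1/(2 + M) (l(M, F) = 1/(M + 2) = 1/(2 + M))
k(s) = (-1 + s)*(-5 + s)/5 (k(s) = ((s - 1)*(s - 5))/5 = ((-1 + s)*(-5 + s))/5 = (-1 + s)*(-5 + s)/5)
7*(k(1/(-3)) + l(-5, 1)) = 7*((1 - 6/5/(-3) + (1/(-3))**2/5) + 1/(2 - 5)) = 7*((1 - 6/5*(-1/3) + (-1/3)**2/5) + 1/(-3)) = 7*((1 + 2/5 + (1/5)*(1/9)) - 1/3) = 7*((1 + 2/5 + 1/45) - 1/3) = 7*(64/45 - 1/3) = 7*(49/45) = 343/45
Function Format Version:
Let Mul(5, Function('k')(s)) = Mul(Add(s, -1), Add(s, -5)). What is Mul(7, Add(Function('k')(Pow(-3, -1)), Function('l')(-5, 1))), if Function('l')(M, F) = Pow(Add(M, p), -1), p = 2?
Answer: Rational(343, 45) ≈ 7.6222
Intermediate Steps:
Function('l')(M, F) = Pow(Add(2, M), -1) (Function('l')(M, F) = Pow(Add(M, 2), -1) = Pow(Add(2, M), -1))
Function('k')(s) = Mul(Rational(1, 5), Add(-1, s), Add(-5, s)) (Function('k')(s) = Mul(Rational(1, 5), Mul(Add(s, -1), Add(s, -5))) = Mul(Rational(1, 5), Mul(Add(-1, s), Add(-5, s))) = Mul(Rational(1, 5), Add(-1, s), Add(-5, s)))
Mul(7, Add(Function('k')(Pow(-3, -1)), Function('l')(-5, 1))) = Mul(7, Add(Add(1, Mul(Rational(-6, 5), Pow(-3, -1)), Mul(Rational(1, 5), Pow(Pow(-3, -1), 2))), Pow(Add(2, -5), -1))) = Mul(7, Add(Add(1, Mul(Rational(-6, 5), Rational(-1, 3)), Mul(Rational(1, 5), Pow(Rational(-1, 3), 2))), Pow(-3, -1))) = Mul(7, Add(Add(1, Rational(2, 5), Mul(Rational(1, 5), Rational(1, 9))), Rational(-1, 3))) = Mul(7, Add(Add(1, Rational(2, 5), Rational(1, 45)), Rational(-1, 3))) = Mul(7, Add(Rational(64, 45), Rational(-1, 3))) = Mul(7, Rational(49, 45)) = Rational(343, 45)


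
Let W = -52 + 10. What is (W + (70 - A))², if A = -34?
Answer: 3844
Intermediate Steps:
W = -42
(W + (70 - A))² = (-42 + (70 - 1*(-34)))² = (-42 + (70 + 34))² = (-42 + 104)² = 62² = 3844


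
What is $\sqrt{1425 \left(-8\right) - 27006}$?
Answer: $i \sqrt{38406} \approx 195.97 i$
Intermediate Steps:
$\sqrt{1425 \left(-8\right) - 27006} = \sqrt{-11400 - 27006} = \sqrt{-38406} = i \sqrt{38406}$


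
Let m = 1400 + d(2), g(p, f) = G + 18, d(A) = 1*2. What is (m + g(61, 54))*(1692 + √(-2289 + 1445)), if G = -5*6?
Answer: 2351880 + 2780*I*√211 ≈ 2.3519e+6 + 40382.0*I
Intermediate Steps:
G = -30
d(A) = 2
g(p, f) = -12 (g(p, f) = -30 + 18 = -12)
m = 1402 (m = 1400 + 2 = 1402)
(m + g(61, 54))*(1692 + √(-2289 + 1445)) = (1402 - 12)*(1692 + √(-2289 + 1445)) = 1390*(1692 + √(-844)) = 1390*(1692 + 2*I*√211) = 2351880 + 2780*I*√211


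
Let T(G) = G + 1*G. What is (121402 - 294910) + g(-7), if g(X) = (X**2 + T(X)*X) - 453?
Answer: -173814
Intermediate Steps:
T(G) = 2*G (T(G) = G + G = 2*G)
g(X) = -453 + 3*X**2 (g(X) = (X**2 + (2*X)*X) - 453 = (X**2 + 2*X**2) - 453 = 3*X**2 - 453 = -453 + 3*X**2)
(121402 - 294910) + g(-7) = (121402 - 294910) + (-453 + 3*(-7)**2) = -173508 + (-453 + 3*49) = -173508 + (-453 + 147) = -173508 - 306 = -173814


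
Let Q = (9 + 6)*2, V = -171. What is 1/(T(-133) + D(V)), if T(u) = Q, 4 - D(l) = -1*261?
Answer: 1/295 ≈ 0.0033898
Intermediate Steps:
D(l) = 265 (D(l) = 4 - (-1)*261 = 4 - 1*(-261) = 4 + 261 = 265)
Q = 30 (Q = 15*2 = 30)
T(u) = 30
1/(T(-133) + D(V)) = 1/(30 + 265) = 1/295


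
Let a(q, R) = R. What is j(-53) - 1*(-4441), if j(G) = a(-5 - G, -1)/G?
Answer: 235374/53 ≈ 4441.0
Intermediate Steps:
j(G) = -1/G
j(-53) - 1*(-4441) = -1/(-53) - 1*(-4441) = -1*(-1/53) + 4441 = 1/53 + 4441 = 235374/53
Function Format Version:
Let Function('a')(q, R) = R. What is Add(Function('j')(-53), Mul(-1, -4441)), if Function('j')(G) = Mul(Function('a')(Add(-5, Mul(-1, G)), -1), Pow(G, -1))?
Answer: Rational(235374, 53) ≈ 4441.0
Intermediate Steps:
Function('j')(G) = Mul(-1, Pow(G, -1))
Add(Function('j')(-53), Mul(-1, -4441)) = Add(Mul(-1, Pow(-53, -1)), Mul(-1, -4441)) = Add(Mul(-1, Rational(-1, 53)), 4441) = Add(Rational(1, 53), 4441) = Rational(235374, 53)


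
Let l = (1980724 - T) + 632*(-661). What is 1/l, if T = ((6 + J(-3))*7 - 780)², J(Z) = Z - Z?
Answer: 1/1018328 ≈ 9.8200e-7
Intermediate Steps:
J(Z) = 0
T = 544644 (T = ((6 + 0)*7 - 780)² = (6*7 - 780)² = (42 - 780)² = (-738)² = 544644)
l = 1018328 (l = (1980724 - 1*544644) + 632*(-661) = (1980724 - 544644) - 417752 = 1436080 - 417752 = 1018328)
1/l = 1/1018328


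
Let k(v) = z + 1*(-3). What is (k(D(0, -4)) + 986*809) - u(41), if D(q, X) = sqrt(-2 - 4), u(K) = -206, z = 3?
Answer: 797880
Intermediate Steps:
D(q, X) = I*sqrt(6) (D(q, X) = sqrt(-6) = I*sqrt(6))
k(v) = 0 (k(v) = 3 + 1*(-3) = 3 - 3 = 0)
(k(D(0, -4)) + 986*809) - u(41) = (0 + 986*809) - 1*(-206) = (0 + 797674) + 206 = 797674 + 206 = 797880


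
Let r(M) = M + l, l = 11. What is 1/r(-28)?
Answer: -1/17 ≈ -0.058824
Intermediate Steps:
r(M) = 11 + M (r(M) = M + 11 = 11 + M)
1/r(-28) = 1/(11 - 28) = 1/(-17) = -1/17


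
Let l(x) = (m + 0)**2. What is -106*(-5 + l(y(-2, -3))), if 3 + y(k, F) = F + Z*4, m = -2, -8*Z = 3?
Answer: 106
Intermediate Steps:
Z = -3/8 (Z = -1/8*3 = -3/8 ≈ -0.37500)
y(k, F) = -9/2 + F (y(k, F) = -3 + (F - 3/8*4) = -3 + (F - 3/2) = -3 + (-3/2 + F) = -9/2 + F)
l(x) = 4 (l(x) = (-2 + 0)**2 = (-2)**2 = 4)
-106*(-5 + l(y(-2, -3))) = -106*(-5 + 4) = -106*(-1) = 106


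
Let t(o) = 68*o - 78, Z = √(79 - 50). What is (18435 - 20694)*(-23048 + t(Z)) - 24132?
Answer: 52217502 - 153612*√29 ≈ 5.1390e+7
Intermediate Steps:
Z = √29 ≈ 5.3852
t(o) = -78 + 68*o
(18435 - 20694)*(-23048 + t(Z)) - 24132 = (18435 - 20694)*(-23048 + (-78 + 68*√29)) - 24132 = -2259*(-23126 + 68*√29) - 24132 = (52241634 - 153612*√29) - 24132 = 52217502 - 153612*√29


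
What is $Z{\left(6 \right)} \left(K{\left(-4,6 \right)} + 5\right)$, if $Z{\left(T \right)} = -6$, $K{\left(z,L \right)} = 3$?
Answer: $-48$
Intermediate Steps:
$Z{\left(6 \right)} \left(K{\left(-4,6 \right)} + 5\right) = - 6 \left(3 + 5\right) = \left(-6\right) 8 = -48$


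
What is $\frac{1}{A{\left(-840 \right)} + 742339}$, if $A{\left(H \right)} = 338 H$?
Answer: $\frac{1}{458419} \approx 2.1814 \cdot 10^{-6}$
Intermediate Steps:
$\frac{1}{A{\left(-840 \right)} + 742339} = \frac{1}{338 \left(-840\right) + 742339} = \frac{1}{-283920 + 742339} = \frac{1}{458419}$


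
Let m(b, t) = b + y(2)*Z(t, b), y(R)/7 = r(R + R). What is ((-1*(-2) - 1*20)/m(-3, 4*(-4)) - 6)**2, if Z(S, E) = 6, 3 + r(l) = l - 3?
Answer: 28224/841 ≈ 33.560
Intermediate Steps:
r(l) = -6 + l (r(l) = -3 + (l - 3) = -3 + (-3 + l) = -6 + l)
y(R) = -42 + 14*R (y(R) = 7*(-6 + (R + R)) = 7*(-6 + 2*R) = -42 + 14*R)
m(b, t) = -84 + b (m(b, t) = b + (-42 + 14*2)*6 = b + (-42 + 28)*6 = b - 14*6 = b - 84 = -84 + b)
((-1*(-2) - 1*20)/m(-3, 4*(-4)) - 6)**2 = ((-1*(-2) - 1*20)/(-84 - 3) - 6)**2 = ((2 - 20)/(-87) - 6)**2 = (-18*(-1/87) - 6)**2 = (6/29 - 6)**2 = (-168/29)**2 = 28224/841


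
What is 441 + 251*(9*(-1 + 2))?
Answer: 2700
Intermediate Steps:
441 + 251*(9*(-1 + 2)) = 441 + 251*(9*1) = 441 + 251*9 = 441 + 2259 = 2700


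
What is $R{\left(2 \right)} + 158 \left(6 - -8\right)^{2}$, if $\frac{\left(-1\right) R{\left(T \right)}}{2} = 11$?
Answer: $30946$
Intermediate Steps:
$R{\left(T \right)} = -22$ ($R{\left(T \right)} = \left(-2\right) 11 = -22$)
$R{\left(2 \right)} + 158 \left(6 - -8\right)^{2} = -22 + 158 \left(6 - -8\right)^{2} = -22 + 158 \left(6 + 8\right)^{2} = -22 + 158 \cdot 14^{2} = -22 + 158 \cdot 196 = -22 + 30968 = 30946$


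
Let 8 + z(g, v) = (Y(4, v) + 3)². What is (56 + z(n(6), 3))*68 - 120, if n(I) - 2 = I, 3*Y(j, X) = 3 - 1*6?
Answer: 3416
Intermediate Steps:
Y(j, X) = -1 (Y(j, X) = (3 - 1*6)/3 = (3 - 6)/3 = (⅓)*(-3) = -1)
n(I) = 2 + I
z(g, v) = -4 (z(g, v) = -8 + (-1 + 3)² = -8 + 2² = -8 + 4 = -4)
(56 + z(n(6), 3))*68 - 120 = (56 - 4)*68 - 120 = 52*68 - 120 = 3536 - 120 = 3416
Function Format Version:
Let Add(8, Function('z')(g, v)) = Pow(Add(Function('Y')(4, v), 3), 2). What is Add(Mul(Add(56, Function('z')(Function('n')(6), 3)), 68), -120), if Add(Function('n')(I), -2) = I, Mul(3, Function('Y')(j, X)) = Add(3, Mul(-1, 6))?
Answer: 3416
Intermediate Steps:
Function('Y')(j, X) = -1 (Function('Y')(j, X) = Mul(Rational(1, 3), Add(3, Mul(-1, 6))) = Mul(Rational(1, 3), Add(3, -6)) = Mul(Rational(1, 3), -3) = -1)
Function('n')(I) = Add(2, I)
Function('z')(g, v) = -4 (Function('z')(g, v) = Add(-8, Pow(Add(-1, 3), 2)) = Add(-8, Pow(2, 2)) = Add(-8, 4) = -4)
Add(Mul(Add(56, Function('z')(Function('n')(6), 3)), 68), -120) = Add(Mul(Add(56, -4), 68), -120) = Add(Mul(52, 68), -120) = Add(3536, -120) = 3416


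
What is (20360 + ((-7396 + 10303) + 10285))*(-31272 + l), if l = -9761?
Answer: -1376739216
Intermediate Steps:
(20360 + ((-7396 + 10303) + 10285))*(-31272 + l) = (20360 + ((-7396 + 10303) + 10285))*(-31272 - 9761) = (20360 + (2907 + 10285))*(-41033) = (20360 + 13192)*(-41033) = 33552*(-41033) = -1376739216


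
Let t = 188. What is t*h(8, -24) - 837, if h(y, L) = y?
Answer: 667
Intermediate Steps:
t*h(8, -24) - 837 = 188*8 - 837 = 1504 - 837 = 667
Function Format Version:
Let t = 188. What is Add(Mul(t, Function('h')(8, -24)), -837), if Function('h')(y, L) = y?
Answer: 667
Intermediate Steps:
Add(Mul(t, Function('h')(8, -24)), -837) = Add(Mul(188, 8), -837) = Add(1504, -837) = 667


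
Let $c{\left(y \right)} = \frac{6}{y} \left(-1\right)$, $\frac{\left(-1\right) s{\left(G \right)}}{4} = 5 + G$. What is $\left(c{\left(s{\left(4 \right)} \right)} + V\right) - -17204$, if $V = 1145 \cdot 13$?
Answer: $\frac{192535}{6} \approx 32089.0$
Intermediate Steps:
$s{\left(G \right)} = -20 - 4 G$ ($s{\left(G \right)} = - 4 \left(5 + G\right) = -20 - 4 G$)
$c{\left(y \right)} = - \frac{6}{y}$
$V = 14885$
$\left(c{\left(s{\left(4 \right)} \right)} + V\right) - -17204 = \left(- \frac{6}{-20 - 16} + 14885\right) - -17204 = \left(- \frac{6}{-20 - 16} + 14885\right) + 17204 = \left(- \frac{6}{-36} + 14885\right) + 17204 = \left(\left(-6\right) \left(- \frac{1}{36}\right) + 14885\right) + 17204 = \left(\frac{1}{6} + 14885\right) + 17204 = \frac{89311}{6} + 17204 = \frac{192535}{6}$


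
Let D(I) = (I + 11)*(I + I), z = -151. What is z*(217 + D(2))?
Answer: -40619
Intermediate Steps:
D(I) = 2*I*(11 + I) (D(I) = (11 + I)*(2*I) = 2*I*(11 + I))
z*(217 + D(2)) = -151*(217 + 2*2*(11 + 2)) = -151*(217 + 2*2*13) = -151*(217 + 52) = -151*269 = -40619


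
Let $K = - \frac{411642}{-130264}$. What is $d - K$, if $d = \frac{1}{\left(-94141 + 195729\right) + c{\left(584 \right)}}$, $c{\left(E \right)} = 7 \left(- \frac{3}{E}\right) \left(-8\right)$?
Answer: $- \frac{1526352461209}{483015329740} \approx -3.16$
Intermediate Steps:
$c{\left(E \right)} = \frac{168}{E}$ ($c{\left(E \right)} = - \frac{21}{E} \left(-8\right) = \frac{168}{E}$)
$d = \frac{73}{7415945}$ ($d = \frac{1}{\left(-94141 + 195729\right) + \frac{168}{584}} = \frac{1}{101588 + 168 \cdot \frac{1}{584}} = \frac{1}{101588 + \frac{21}{73}} = \frac{1}{\frac{7415945}{73}} = \frac{73}{7415945} \approx 9.8437 \cdot 10^{-6}$)
$K = \frac{205821}{65132}$ ($K = \left(-411642\right) \left(- \frac{1}{130264}\right) = \frac{205821}{65132} \approx 3.1601$)
$d - K = \frac{73}{7415945} - \frac{205821}{65132} = - \frac{1526352461209}{483015329740}$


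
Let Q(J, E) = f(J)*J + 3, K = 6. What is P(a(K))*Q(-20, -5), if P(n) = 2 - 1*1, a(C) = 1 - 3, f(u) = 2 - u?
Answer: -437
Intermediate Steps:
a(C) = -2
Q(J, E) = 3 + J*(2 - J) (Q(J, E) = (2 - J)*J + 3 = J*(2 - J) + 3 = 3 + J*(2 - J))
P(n) = 1 (P(n) = 2 - 1 = 1)
P(a(K))*Q(-20, -5) = 1*(3 - 1*(-20)*(-2 - 20)) = 1*(3 - 1*(-20)*(-22)) = 1*(3 - 440) = 1*(-437) = -437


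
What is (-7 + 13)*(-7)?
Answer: -42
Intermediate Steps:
(-7 + 13)*(-7) = 6*(-7) = -42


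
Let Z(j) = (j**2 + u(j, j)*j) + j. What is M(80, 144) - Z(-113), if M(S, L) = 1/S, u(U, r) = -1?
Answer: -1021519/80 ≈ -12769.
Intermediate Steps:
Z(j) = j**2 (Z(j) = (j**2 - j) + j = j**2)
M(80, 144) - Z(-113) = 1/80 - 1*(-113)**2 = 1/80 - 1*12769 = 1/80 - 12769 = -1021519/80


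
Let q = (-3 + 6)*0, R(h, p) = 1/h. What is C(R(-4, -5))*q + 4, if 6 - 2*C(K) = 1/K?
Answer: 4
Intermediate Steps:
C(K) = 3 - 1/(2*K)
q = 0 (q = 3*0 = 0)
C(R(-4, -5))*q + 4 = (3 - 1/(2*(1/(-4))))*0 + 4 = (3 - 1/(2*(-1/4)))*0 + 4 = (3 - 1/2*(-4))*0 + 4 = (3 + 2)*0 + 4 = 5*0 + 4 = 0 + 4 = 4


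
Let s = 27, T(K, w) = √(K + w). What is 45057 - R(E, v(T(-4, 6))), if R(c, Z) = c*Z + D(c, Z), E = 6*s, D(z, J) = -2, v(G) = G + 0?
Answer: 45059 - 162*√2 ≈ 44830.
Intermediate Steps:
v(G) = G
E = 162 (E = 6*27 = 162)
R(c, Z) = -2 + Z*c (R(c, Z) = c*Z - 2 = Z*c - 2 = -2 + Z*c)
45057 - R(E, v(T(-4, 6))) = 45057 - (-2 + √(-4 + 6)*162) = 45057 - (-2 + √2*162) = 45057 - (-2 + 162*√2) = 45057 + (2 - 162*√2) = 45059 - 162*√2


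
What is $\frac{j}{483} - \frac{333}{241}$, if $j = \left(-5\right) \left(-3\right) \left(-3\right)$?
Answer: $- \frac{57228}{38801} \approx -1.4749$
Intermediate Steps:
$j = -45$ ($j = 15 \left(-3\right) = -45$)
$\frac{j}{483} - \frac{333}{241} = - \frac{45}{483} - \frac{333}{241} = \left(-45\right) \frac{1}{483} - \frac{333}{241} = - \frac{15}{161} - \frac{333}{241} = - \frac{57228}{38801}$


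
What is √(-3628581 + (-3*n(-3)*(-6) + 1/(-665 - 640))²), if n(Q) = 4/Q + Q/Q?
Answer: 2*I*√1544875708241/1305 ≈ 1904.9*I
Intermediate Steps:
n(Q) = 1 + 4/Q (n(Q) = 4/Q + 1 = 1 + 4/Q)
√(-3628581 + (-3*n(-3)*(-6) + 1/(-665 - 640))²) = √(-3628581 + (-3*(4 - 3)/(-3)*(-6) + 1/(-665 - 640))²) = √(-3628581 + (-(-1)*(-6) + 1/(-1305))²) = √(-3628581 + (-3*(-⅓)*(-6) - 1/1305)²) = √(-3628581 + (1*(-6) - 1/1305)²) = √(-3628581 + (-6 - 1/1305)²) = √(-3628581 + (-7831/1305)²) = √(-3628581 + 61324561/1703025) = √(-6179502832964/1703025) = 2*I*√1544875708241/1305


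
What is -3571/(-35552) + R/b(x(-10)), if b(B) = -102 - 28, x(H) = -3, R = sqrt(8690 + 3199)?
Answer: 3571/35552 - 3*sqrt(1321)/130 ≈ -0.73830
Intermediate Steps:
R = 3*sqrt(1321) (R = sqrt(11889) = 3*sqrt(1321) ≈ 109.04)
b(B) = -130
-3571/(-35552) + R/b(x(-10)) = -3571/(-35552) + (3*sqrt(1321))/(-130) = -3571*(-1/35552) + (3*sqrt(1321))*(-1/130) = 3571/35552 - 3*sqrt(1321)/130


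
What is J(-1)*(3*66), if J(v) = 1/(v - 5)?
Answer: -33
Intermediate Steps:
J(v) = 1/(-5 + v)
J(-1)*(3*66) = (3*66)/(-5 - 1) = 198/(-6) = -⅙*198 = -33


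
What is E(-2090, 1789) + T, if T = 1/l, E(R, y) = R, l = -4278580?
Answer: -8942232201/4278580 ≈ -2090.0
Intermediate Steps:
T = -1/4278580 (T = 1/(-4278580) = -1/4278580 ≈ -2.3372e-7)
E(-2090, 1789) + T = -2090 - 1/4278580 = -8942232201/4278580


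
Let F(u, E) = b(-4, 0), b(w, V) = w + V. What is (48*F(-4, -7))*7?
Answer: -1344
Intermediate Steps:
b(w, V) = V + w
F(u, E) = -4 (F(u, E) = 0 - 4 = -4)
(48*F(-4, -7))*7 = (48*(-4))*7 = -192*7 = -1344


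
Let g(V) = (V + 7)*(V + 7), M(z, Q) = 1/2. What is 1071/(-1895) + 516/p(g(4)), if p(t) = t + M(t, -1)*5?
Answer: 1691103/468065 ≈ 3.6130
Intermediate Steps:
M(z, Q) = ½
g(V) = (7 + V)² (g(V) = (7 + V)*(7 + V) = (7 + V)²)
p(t) = 5/2 + t (p(t) = t + (½)*5 = t + 5/2 = 5/2 + t)
1071/(-1895) + 516/p(g(4)) = 1071/(-1895) + 516/(5/2 + (7 + 4)²) = 1071*(-1/1895) + 516/(5/2 + 11²) = -1071/1895 + 516/(5/2 + 121) = -1071/1895 + 516/(247/2) = -1071/1895 + 516*(2/247) = -1071/1895 + 1032/247 = 1691103/468065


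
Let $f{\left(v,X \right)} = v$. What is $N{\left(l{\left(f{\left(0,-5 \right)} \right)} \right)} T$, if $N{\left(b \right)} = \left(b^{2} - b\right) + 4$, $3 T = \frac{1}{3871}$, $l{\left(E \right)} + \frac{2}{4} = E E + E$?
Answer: $\frac{19}{46452} \approx 0.00040902$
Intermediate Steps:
$l{\left(E \right)} = - \frac{1}{2} + E + E^{2}$ ($l{\left(E \right)} = - \frac{1}{2} + \left(E E + E\right) = - \frac{1}{2} + \left(E^{2} + E\right) = - \frac{1}{2} + \left(E + E^{2}\right) = - \frac{1}{2} + E + E^{2}$)
$T = \frac{1}{11613}$ ($T = \frac{1}{3 \cdot 3871} = \frac{1}{3} \cdot \frac{1}{3871} = \frac{1}{11613} \approx 8.611 \cdot 10^{-5}$)
$N{\left(b \right)} = 4 + b^{2} - b$
$N{\left(l{\left(f{\left(0,-5 \right)} \right)} \right)} T = \left(4 + \left(- \frac{1}{2} + 0 + 0^{2}\right)^{2} - \left(- \frac{1}{2} + 0 + 0^{2}\right)\right) \frac{1}{11613} = \left(4 + \left(- \frac{1}{2} + 0 + 0\right)^{2} - \left(- \frac{1}{2} + 0 + 0\right)\right) \frac{1}{11613} = \left(4 + \left(- \frac{1}{2}\right)^{2} - - \frac{1}{2}\right) \frac{1}{11613} = \left(4 + \frac{1}{4} + \frac{1}{2}\right) \frac{1}{11613} = \frac{19}{4} \cdot \frac{1}{11613} = \frac{19}{46452}$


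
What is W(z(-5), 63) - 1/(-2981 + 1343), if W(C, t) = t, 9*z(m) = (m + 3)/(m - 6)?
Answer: 103195/1638 ≈ 63.001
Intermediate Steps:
z(m) = (3 + m)/(9*(-6 + m)) (z(m) = ((m + 3)/(m - 6))/9 = ((3 + m)/(-6 + m))/9 = (3 + m)/(9*(-6 + m)))
W(z(-5), 63) - 1/(-2981 + 1343) = 63 - 1/(-2981 + 1343) = 63 - 1/(-1638) = 63 - 1*(-1/1638) = 63 + 1/1638 = 103195/1638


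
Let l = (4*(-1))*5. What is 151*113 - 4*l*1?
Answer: 17143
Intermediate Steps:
l = -20 (l = -4*5 = -20)
151*113 - 4*l*1 = 151*113 - 4*(-20)*1 = 17063 + 80*1 = 17063 + 80 = 17143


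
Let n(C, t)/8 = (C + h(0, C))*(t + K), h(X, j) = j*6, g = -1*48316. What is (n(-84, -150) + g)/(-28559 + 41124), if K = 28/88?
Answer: 1442732/27643 ≈ 52.192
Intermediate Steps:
g = -48316
K = 7/22 (K = 28*(1/88) = 7/22 ≈ 0.31818)
h(X, j) = 6*j
n(C, t) = 56*C*(7/22 + t) (n(C, t) = 8*((C + 6*C)*(t + 7/22)) = 8*((7*C)*(7/22 + t)) = 8*(7*C*(7/22 + t)) = 56*C*(7/22 + t))
(n(-84, -150) + g)/(-28559 + 41124) = ((28/11)*(-84)*(7 + 22*(-150)) - 48316)/(-28559 + 41124) = ((28/11)*(-84)*(7 - 3300) - 48316)/12565 = ((28/11)*(-84)*(-3293) - 48316)*(1/12565) = (7745136/11 - 48316)*(1/12565) = (7213660/11)*(1/12565) = 1442732/27643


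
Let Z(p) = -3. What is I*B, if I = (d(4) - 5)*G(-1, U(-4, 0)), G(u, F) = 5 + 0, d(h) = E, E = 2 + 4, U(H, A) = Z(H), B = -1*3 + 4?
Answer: 5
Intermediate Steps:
B = 1 (B = -3 + 4 = 1)
U(H, A) = -3
E = 6
d(h) = 6
G(u, F) = 5
I = 5 (I = (6 - 5)*5 = 1*5 = 5)
I*B = 5*1 = 5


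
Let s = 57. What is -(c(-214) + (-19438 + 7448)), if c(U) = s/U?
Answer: 2565917/214 ≈ 11990.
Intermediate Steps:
c(U) = 57/U
-(c(-214) + (-19438 + 7448)) = -(57/(-214) + (-19438 + 7448)) = -(57*(-1/214) - 11990) = -(-57/214 - 11990) = -1*(-2565917/214) = 2565917/214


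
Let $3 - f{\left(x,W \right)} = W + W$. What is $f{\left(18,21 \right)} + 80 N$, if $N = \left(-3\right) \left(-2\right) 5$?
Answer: $2361$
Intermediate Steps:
$N = 30$ ($N = 6 \cdot 5 = 30$)
$f{\left(x,W \right)} = 3 - 2 W$ ($f{\left(x,W \right)} = 3 - \left(W + W\right) = 3 - 2 W$)
$f{\left(18,21 \right)} + 80 N = \left(3 - 42\right) + 80 \cdot 30 = \left(3 - 42\right) + 2400 = -39 + 2400 = 2361$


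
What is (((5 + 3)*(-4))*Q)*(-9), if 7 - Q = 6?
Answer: 288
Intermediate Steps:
Q = 1 (Q = 7 - 1*6 = 7 - 6 = 1)
(((5 + 3)*(-4))*Q)*(-9) = (((5 + 3)*(-4))*1)*(-9) = ((8*(-4))*1)*(-9) = -32*1*(-9) = -32*(-9) = 288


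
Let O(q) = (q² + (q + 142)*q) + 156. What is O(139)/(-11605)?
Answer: -58536/11605 ≈ -5.0440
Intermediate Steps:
O(q) = 156 + q² + q*(142 + q) (O(q) = (q² + (142 + q)*q) + 156 = (q² + q*(142 + q)) + 156 = 156 + q² + q*(142 + q))
O(139)/(-11605) = (156 + 2*139² + 142*139)/(-11605) = (156 + 2*19321 + 19738)*(-1/11605) = (156 + 38642 + 19738)*(-1/11605) = 58536*(-1/11605) = -58536/11605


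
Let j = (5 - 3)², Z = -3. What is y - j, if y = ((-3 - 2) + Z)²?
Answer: 60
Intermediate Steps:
y = 64 (y = ((-3 - 2) - 3)² = (-5 - 3)² = (-8)² = 64)
j = 4 (j = 2² = 4)
y - j = 64 - 1*4 = 64 - 4 = 60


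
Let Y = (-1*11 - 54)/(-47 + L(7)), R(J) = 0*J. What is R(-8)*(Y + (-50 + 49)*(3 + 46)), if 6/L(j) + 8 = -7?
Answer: 0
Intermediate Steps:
L(j) = -⅖ (L(j) = 6/(-8 - 7) = 6/(-15) = 6*(-1/15) = -⅖)
R(J) = 0
Y = 325/237 (Y = (-1*11 - 54)/(-47 - ⅖) = (-11 - 54)/(-237/5) = -65*(-5/237) = 325/237 ≈ 1.3713)
R(-8)*(Y + (-50 + 49)*(3 + 46)) = 0*(325/237 + (-50 + 49)*(3 + 46)) = 0*(325/237 - 1*49) = 0*(325/237 - 49) = 0*(-11288/237) = 0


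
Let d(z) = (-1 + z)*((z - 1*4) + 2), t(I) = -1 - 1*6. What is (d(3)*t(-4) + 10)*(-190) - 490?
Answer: 270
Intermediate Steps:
t(I) = -7 (t(I) = -1 - 6 = -7)
d(z) = (-1 + z)*(-2 + z) (d(z) = (-1 + z)*((z - 4) + 2) = (-1 + z)*((-4 + z) + 2) = (-1 + z)*(-2 + z))
(d(3)*t(-4) + 10)*(-190) - 490 = ((2 + 3² - 3*3)*(-7) + 10)*(-190) - 490 = ((2 + 9 - 9)*(-7) + 10)*(-190) - 490 = (2*(-7) + 10)*(-190) - 490 = (-14 + 10)*(-190) - 490 = -4*(-190) - 490 = 760 - 490 = 270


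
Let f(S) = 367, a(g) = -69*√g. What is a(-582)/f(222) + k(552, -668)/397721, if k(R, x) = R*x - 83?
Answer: -368819/397721 - 69*I*√582/367 ≈ -0.92733 - 4.5357*I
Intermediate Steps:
k(R, x) = -83 + R*x
a(-582)/f(222) + k(552, -668)/397721 = -69*I*√582/367 + (-83 + 552*(-668))/397721 = -69*I*√582*(1/367) + (-83 - 368736)*(1/397721) = -69*I*√582*(1/367) - 368819*1/397721 = -69*I*√582/367 - 368819/397721 = -368819/397721 - 69*I*√582/367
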